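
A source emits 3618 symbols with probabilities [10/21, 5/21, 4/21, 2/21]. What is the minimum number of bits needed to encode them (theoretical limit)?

Entropy H = 1.7814 bits/symbol
Minimum bits = H × n = 1.7814 × 3618
= 6445.16 bits


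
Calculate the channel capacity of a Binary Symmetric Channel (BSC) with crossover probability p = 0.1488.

For BSC with error probability p:
C = 1 - H(p) where H(p) is binary entropy
H(0.1488) = -0.1488 × log₂(0.1488) - 0.8512 × log₂(0.8512)
H(p) = 0.6068
C = 1 - 0.6068 = 0.3932 bits/use


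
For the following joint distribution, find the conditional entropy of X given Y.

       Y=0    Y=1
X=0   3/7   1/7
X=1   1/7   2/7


H(X|Y) = Σ_y p(y) H(X|Y=y)
  p(Y=0) = 4/7, H(X|Y=0) = 0.8113
  p(Y=1) = 3/7, H(X|Y=1) = 0.9183
H(X|Y) = 0.5714×0.8113 + 0.4286×0.9183 = 0.8571 bits


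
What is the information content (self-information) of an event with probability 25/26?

Information content I(x) = -log₂(p(x))
I = -log₂(25/26) = -log₂(0.9615)
I = 0.0566 bits


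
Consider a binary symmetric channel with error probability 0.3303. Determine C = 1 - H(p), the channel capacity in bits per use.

For BSC with error probability p:
C = 1 - H(p) where H(p) is binary entropy
H(0.3303) = -0.3303 × log₂(0.3303) - 0.6697 × log₂(0.6697)
H(p) = 0.9152
C = 1 - 0.9152 = 0.0848 bits/use


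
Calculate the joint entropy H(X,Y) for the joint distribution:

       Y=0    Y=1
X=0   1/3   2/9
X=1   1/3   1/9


H(X,Y) = -Σ p(x,y) log₂ p(x,y)
  p(0,0)=1/3: -0.3333 × log₂(0.3333) = 0.5283
  p(0,1)=2/9: -0.2222 × log₂(0.2222) = 0.4822
  p(1,0)=1/3: -0.3333 × log₂(0.3333) = 0.5283
  p(1,1)=1/9: -0.1111 × log₂(0.1111) = 0.3522
H(X,Y) = 1.8911 bits


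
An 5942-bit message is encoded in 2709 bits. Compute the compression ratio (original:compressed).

Compression ratio = Original / Compressed
= 5942 / 2709 = 2.19:1


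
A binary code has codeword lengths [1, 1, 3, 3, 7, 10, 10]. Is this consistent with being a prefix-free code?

Kraft inequality: Σ 2^(-l_i) ≤ 1 for prefix-free code
Calculating: 2^(-1) + 2^(-1) + 2^(-3) + 2^(-3) + 2^(-7) + 2^(-10) + 2^(-10)
= 0.5 + 0.5 + 0.125 + 0.125 + 0.0078125 + 0.0009765625 + 0.0009765625
= 1.2598
Since 1.2598 > 1, prefix-free code does not exist


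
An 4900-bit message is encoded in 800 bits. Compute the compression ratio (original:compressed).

Compression ratio = Original / Compressed
= 4900 / 800 = 6.12:1


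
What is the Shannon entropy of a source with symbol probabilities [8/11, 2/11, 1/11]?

H(X) = -Σ p(x) log₂ p(x)
  -8/11 × log₂(8/11) = 0.3341
  -2/11 × log₂(2/11) = 0.4472
  -1/11 × log₂(1/11) = 0.3145
H(X) = 1.0958 bits


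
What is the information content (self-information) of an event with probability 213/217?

Information content I(x) = -log₂(p(x))
I = -log₂(213/217) = -log₂(0.9816)
I = 0.0268 bits


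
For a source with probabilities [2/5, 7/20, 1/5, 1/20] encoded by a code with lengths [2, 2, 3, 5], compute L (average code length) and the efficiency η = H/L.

Average length L = Σ p_i × l_i = 2.3500 bits
Entropy H = 1.7394 bits
Efficiency η = H/L × 100% = 74.02%


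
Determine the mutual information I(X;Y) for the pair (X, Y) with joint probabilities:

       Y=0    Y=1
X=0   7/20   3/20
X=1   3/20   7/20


H(X) = 1.0000, H(Y) = 1.0000, H(X,Y) = 1.8813
I(X;Y) = H(X) + H(Y) - H(X,Y) = 0.1187 bits


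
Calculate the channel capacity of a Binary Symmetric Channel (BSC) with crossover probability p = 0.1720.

For BSC with error probability p:
C = 1 - H(p) where H(p) is binary entropy
H(0.1720) = -0.1720 × log₂(0.1720) - 0.8280 × log₂(0.8280)
H(p) = 0.6623
C = 1 - 0.6623 = 0.3377 bits/use


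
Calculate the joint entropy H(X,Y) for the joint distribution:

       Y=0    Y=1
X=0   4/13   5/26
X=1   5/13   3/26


H(X,Y) = -Σ p(x,y) log₂ p(x,y)
  p(0,0)=4/13: -0.3077 × log₂(0.3077) = 0.5232
  p(0,1)=5/26: -0.1923 × log₂(0.1923) = 0.4574
  p(1,0)=5/13: -0.3846 × log₂(0.3846) = 0.5302
  p(1,1)=3/26: -0.1154 × log₂(0.1154) = 0.3595
H(X,Y) = 1.8703 bits


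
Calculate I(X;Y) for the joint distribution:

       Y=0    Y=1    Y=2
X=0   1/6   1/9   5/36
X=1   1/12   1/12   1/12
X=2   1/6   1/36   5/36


H(X) = 1.5546, H(Y) = 1.5391, H(X,Y) = 3.0448
I(X;Y) = H(X) + H(Y) - H(X,Y) = 0.0489 bits


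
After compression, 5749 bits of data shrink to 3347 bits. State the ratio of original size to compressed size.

Compression ratio = Original / Compressed
= 5749 / 3347 = 1.72:1


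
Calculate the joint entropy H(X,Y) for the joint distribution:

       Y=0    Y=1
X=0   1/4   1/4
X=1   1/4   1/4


H(X,Y) = -Σ p(x,y) log₂ p(x,y)
  p(0,0)=1/4: -0.2500 × log₂(0.2500) = 0.5000
  p(0,1)=1/4: -0.2500 × log₂(0.2500) = 0.5000
  p(1,0)=1/4: -0.2500 × log₂(0.2500) = 0.5000
  p(1,1)=1/4: -0.2500 × log₂(0.2500) = 0.5000
H(X,Y) = 2.0000 bits


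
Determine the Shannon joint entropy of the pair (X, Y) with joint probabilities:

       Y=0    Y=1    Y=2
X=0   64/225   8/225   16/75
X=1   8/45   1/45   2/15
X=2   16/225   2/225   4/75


H(X,Y) = -Σ p(x,y) log₂ p(x,y)
  p(0,0)=64/225: -0.2844 × log₂(0.2844) = 0.5159
  p(0,1)=8/225: -0.0356 × log₂(0.0356) = 0.1712
  p(0,2)=16/75: -0.2133 × log₂(0.2133) = 0.4755
  p(1,0)=8/45: -0.1778 × log₂(0.1778) = 0.4430
  p(1,1)=1/45: -0.0222 × log₂(0.0222) = 0.1220
  p(1,2)=2/15: -0.1333 × log₂(0.1333) = 0.3876
  p(2,0)=16/225: -0.0711 × log₂(0.0711) = 0.2712
  p(2,1)=2/225: -0.0089 × log₂(0.0089) = 0.0606
  p(2,2)=4/75: -0.0533 × log₂(0.0533) = 0.2255
H(X,Y) = 2.6725 bits


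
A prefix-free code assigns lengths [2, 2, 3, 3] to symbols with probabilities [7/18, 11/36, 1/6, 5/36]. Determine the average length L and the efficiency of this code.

Average length L = Σ p_i × l_i = 2.3056 bits
Entropy H = 1.8789 bits
Efficiency η = H/L × 100% = 81.50%


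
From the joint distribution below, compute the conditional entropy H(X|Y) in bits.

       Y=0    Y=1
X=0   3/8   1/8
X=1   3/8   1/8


H(X|Y) = Σ_y p(y) H(X|Y=y)
  p(Y=0) = 3/4, H(X|Y=0) = 1.0000
  p(Y=1) = 1/4, H(X|Y=1) = 1.0000
H(X|Y) = 0.7500×1.0000 + 0.2500×1.0000 = 1.0000 bits


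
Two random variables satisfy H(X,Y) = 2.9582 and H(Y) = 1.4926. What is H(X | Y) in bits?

Chain rule: H(X,Y) = H(X|Y) + H(Y)
H(X|Y) = H(X,Y) - H(Y) = 2.9582 - 1.4926 = 1.4656 bits


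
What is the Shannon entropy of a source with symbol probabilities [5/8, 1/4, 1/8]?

H(X) = -Σ p(x) log₂ p(x)
  -5/8 × log₂(5/8) = 0.4238
  -1/4 × log₂(1/4) = 0.5000
  -1/8 × log₂(1/8) = 0.3750
H(X) = 1.2988 bits


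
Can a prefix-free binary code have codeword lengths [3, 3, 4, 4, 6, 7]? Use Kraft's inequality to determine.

Kraft inequality: Σ 2^(-l_i) ≤ 1 for prefix-free code
Calculating: 2^(-3) + 2^(-3) + 2^(-4) + 2^(-4) + 2^(-6) + 2^(-7)
= 0.125 + 0.125 + 0.0625 + 0.0625 + 0.015625 + 0.0078125
= 0.3984
Since 0.3984 ≤ 1, prefix-free code exists


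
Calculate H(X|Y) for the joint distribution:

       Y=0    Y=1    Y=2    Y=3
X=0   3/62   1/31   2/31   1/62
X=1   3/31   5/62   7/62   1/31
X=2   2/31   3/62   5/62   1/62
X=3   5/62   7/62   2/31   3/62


H(X|Y) = Σ_y p(y) H(X|Y=y)
  p(Y=0) = 9/31, H(X|Y=0) = 1.9547
  p(Y=1) = 17/62, H(X|Y=1) = 1.8512
  p(Y=2) = 10/31, H(X|Y=2) = 1.9589
  p(Y=3) = 7/62, H(X|Y=3) = 1.8424
H(X|Y) = 0.2903×1.9547 + 0.2742×1.8512 + 0.3226×1.9589 + 0.1129×1.8424 = 1.9150 bits


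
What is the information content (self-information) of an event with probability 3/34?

Information content I(x) = -log₂(p(x))
I = -log₂(3/34) = -log₂(0.0882)
I = 3.5025 bits


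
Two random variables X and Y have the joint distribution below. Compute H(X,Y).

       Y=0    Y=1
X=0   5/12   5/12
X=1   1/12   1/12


H(X,Y) = -Σ p(x,y) log₂ p(x,y)
  p(0,0)=5/12: -0.4167 × log₂(0.4167) = 0.5263
  p(0,1)=5/12: -0.4167 × log₂(0.4167) = 0.5263
  p(1,0)=1/12: -0.0833 × log₂(0.0833) = 0.2987
  p(1,1)=1/12: -0.0833 × log₂(0.0833) = 0.2987
H(X,Y) = 1.6500 bits


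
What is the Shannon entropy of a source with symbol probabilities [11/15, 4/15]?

H(X) = -Σ p(x) log₂ p(x)
  -11/15 × log₂(11/15) = 0.3281
  -4/15 × log₂(4/15) = 0.5085
H(X) = 0.8366 bits


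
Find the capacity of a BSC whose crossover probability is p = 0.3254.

For BSC with error probability p:
C = 1 - H(p) where H(p) is binary entropy
H(0.3254) = -0.3254 × log₂(0.3254) - 0.6746 × log₂(0.6746)
H(p) = 0.9102
C = 1 - 0.9102 = 0.0898 bits/use


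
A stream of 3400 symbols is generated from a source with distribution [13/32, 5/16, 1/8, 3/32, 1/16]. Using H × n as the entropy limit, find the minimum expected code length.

Entropy H = 1.9975 bits/symbol
Minimum bits = H × n = 1.9975 × 3400
= 6791.51 bits


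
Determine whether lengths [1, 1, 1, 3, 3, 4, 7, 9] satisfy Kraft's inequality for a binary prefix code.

Kraft inequality: Σ 2^(-l_i) ≤ 1 for prefix-free code
Calculating: 2^(-1) + 2^(-1) + 2^(-1) + 2^(-3) + 2^(-3) + 2^(-4) + 2^(-7) + 2^(-9)
= 0.5 + 0.5 + 0.5 + 0.125 + 0.125 + 0.0625 + 0.0078125 + 0.001953125
= 1.8223
Since 1.8223 > 1, prefix-free code does not exist


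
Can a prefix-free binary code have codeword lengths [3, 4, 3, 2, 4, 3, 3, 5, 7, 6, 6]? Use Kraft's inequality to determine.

Kraft inequality: Σ 2^(-l_i) ≤ 1 for prefix-free code
Calculating: 2^(-3) + 2^(-4) + 2^(-3) + 2^(-2) + 2^(-4) + 2^(-3) + 2^(-3) + 2^(-5) + 2^(-7) + 2^(-6) + 2^(-6)
= 0.125 + 0.0625 + 0.125 + 0.25 + 0.0625 + 0.125 + 0.125 + 0.03125 + 0.0078125 + 0.015625 + 0.015625
= 0.9453
Since 0.9453 ≤ 1, prefix-free code exists


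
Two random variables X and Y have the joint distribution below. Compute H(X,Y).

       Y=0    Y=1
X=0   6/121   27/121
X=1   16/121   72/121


H(X,Y) = -Σ p(x,y) log₂ p(x,y)
  p(0,0)=6/121: -0.0496 × log₂(0.0496) = 0.2149
  p(0,1)=27/121: -0.2231 × log₂(0.2231) = 0.4829
  p(1,0)=16/121: -0.1322 × log₂(0.1322) = 0.3860
  p(1,1)=72/121: -0.5950 × log₂(0.5950) = 0.4456
H(X,Y) = 1.5294 bits


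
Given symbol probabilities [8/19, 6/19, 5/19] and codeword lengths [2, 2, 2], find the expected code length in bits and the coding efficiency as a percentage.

Average length L = Σ p_i × l_i = 2.0000 bits
Entropy H = 1.5574 bits
Efficiency η = H/L × 100% = 77.87%


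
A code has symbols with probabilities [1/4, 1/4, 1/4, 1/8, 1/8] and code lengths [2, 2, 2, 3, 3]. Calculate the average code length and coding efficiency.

Average length L = Σ p_i × l_i = 2.2500 bits
Entropy H = 2.2500 bits
Efficiency η = H/L × 100% = 100.00%


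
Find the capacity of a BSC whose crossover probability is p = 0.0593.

For BSC with error probability p:
C = 1 - H(p) where H(p) is binary entropy
H(0.0593) = -0.0593 × log₂(0.0593) - 0.9407 × log₂(0.9407)
H(p) = 0.3247
C = 1 - 0.3247 = 0.6753 bits/use


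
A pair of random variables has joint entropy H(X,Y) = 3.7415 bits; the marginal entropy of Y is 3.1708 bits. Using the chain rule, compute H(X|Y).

Chain rule: H(X,Y) = H(X|Y) + H(Y)
H(X|Y) = H(X,Y) - H(Y) = 3.7415 - 3.1708 = 0.5707 bits


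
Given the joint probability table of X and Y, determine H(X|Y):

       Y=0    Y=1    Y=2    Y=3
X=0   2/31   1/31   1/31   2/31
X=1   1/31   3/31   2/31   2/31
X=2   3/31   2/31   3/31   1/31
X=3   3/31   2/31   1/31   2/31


H(X|Y) = Σ_y p(y) H(X|Y=y)
  p(Y=0) = 9/31, H(X|Y=0) = 1.8911
  p(Y=1) = 8/31, H(X|Y=1) = 1.9056
  p(Y=2) = 7/31, H(X|Y=2) = 1.8424
  p(Y=3) = 7/31, H(X|Y=3) = 1.9502
H(X|Y) = 0.2903×1.8911 + 0.2581×1.9056 + 0.2258×1.8424 + 0.2258×1.9502 = 1.8972 bits


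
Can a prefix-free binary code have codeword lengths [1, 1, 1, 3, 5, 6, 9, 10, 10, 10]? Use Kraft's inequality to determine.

Kraft inequality: Σ 2^(-l_i) ≤ 1 for prefix-free code
Calculating: 2^(-1) + 2^(-1) + 2^(-1) + 2^(-3) + 2^(-5) + 2^(-6) + 2^(-9) + 2^(-10) + 2^(-10) + 2^(-10)
= 0.5 + 0.5 + 0.5 + 0.125 + 0.03125 + 0.015625 + 0.001953125 + 0.0009765625 + 0.0009765625 + 0.0009765625
= 1.6768
Since 1.6768 > 1, prefix-free code does not exist


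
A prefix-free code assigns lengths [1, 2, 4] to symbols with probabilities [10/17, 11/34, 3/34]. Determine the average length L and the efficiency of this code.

Average length L = Σ p_i × l_i = 1.5882 bits
Entropy H = 1.2861 bits
Efficiency η = H/L × 100% = 80.98%


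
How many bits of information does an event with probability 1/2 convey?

Information content I(x) = -log₂(p(x))
I = -log₂(1/2) = -log₂(0.5000)
I = 1.0000 bits


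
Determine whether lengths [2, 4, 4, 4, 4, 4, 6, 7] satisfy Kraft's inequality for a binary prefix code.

Kraft inequality: Σ 2^(-l_i) ≤ 1 for prefix-free code
Calculating: 2^(-2) + 2^(-4) + 2^(-4) + 2^(-4) + 2^(-4) + 2^(-4) + 2^(-6) + 2^(-7)
= 0.25 + 0.0625 + 0.0625 + 0.0625 + 0.0625 + 0.0625 + 0.015625 + 0.0078125
= 0.5859
Since 0.5859 ≤ 1, prefix-free code exists


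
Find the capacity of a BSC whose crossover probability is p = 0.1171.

For BSC with error probability p:
C = 1 - H(p) where H(p) is binary entropy
H(0.1171) = -0.1171 × log₂(0.1171) - 0.8829 × log₂(0.8829)
H(p) = 0.5210
C = 1 - 0.5210 = 0.4790 bits/use


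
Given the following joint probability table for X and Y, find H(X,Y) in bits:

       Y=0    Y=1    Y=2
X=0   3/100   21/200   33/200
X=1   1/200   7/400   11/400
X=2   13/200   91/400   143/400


H(X,Y) = -Σ p(x,y) log₂ p(x,y)
  p(0,0)=3/100: -0.0300 × log₂(0.0300) = 0.1518
  p(0,1)=21/200: -0.1050 × log₂(0.1050) = 0.3414
  p(0,2)=33/200: -0.1650 × log₂(0.1650) = 0.4289
  p(1,0)=1/200: -0.0050 × log₂(0.0050) = 0.0382
  p(1,1)=7/400: -0.0175 × log₂(0.0175) = 0.1021
  p(1,2)=11/400: -0.0275 × log₂(0.0275) = 0.1426
  p(2,0)=13/200: -0.0650 × log₂(0.0650) = 0.2563
  p(2,1)=91/400: -0.2275 × log₂(0.2275) = 0.4860
  p(2,2)=143/400: -0.3575 × log₂(0.3575) = 0.5305
H(X,Y) = 2.4778 bits


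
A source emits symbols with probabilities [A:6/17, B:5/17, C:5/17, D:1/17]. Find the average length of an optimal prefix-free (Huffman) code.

Huffman tree construction:
Combine smallest probabilities repeatedly
Resulting codes:
  A: 11 (length 2)
  B: 01 (length 2)
  C: 10 (length 2)
  D: 00 (length 2)
Average length = Σ p(s) × length(s) = 2.0000 bits


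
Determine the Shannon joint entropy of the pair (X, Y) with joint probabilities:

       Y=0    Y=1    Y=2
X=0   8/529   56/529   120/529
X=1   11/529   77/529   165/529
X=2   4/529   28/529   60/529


H(X,Y) = -Σ p(x,y) log₂ p(x,y)
  p(0,0)=8/529: -0.0151 × log₂(0.0151) = 0.0914
  p(0,1)=56/529: -0.1059 × log₂(0.1059) = 0.3430
  p(0,2)=120/529: -0.2268 × log₂(0.2268) = 0.4855
  p(1,0)=11/529: -0.0208 × log₂(0.0208) = 0.1162
  p(1,1)=77/529: -0.1456 × log₂(0.1456) = 0.4047
  p(1,2)=165/529: -0.3119 × log₂(0.3119) = 0.5243
  p(2,0)=4/529: -0.0076 × log₂(0.0076) = 0.0533
  p(2,1)=28/529: -0.0529 × log₂(0.0529) = 0.2244
  p(2,2)=60/529: -0.1134 × log₂(0.1134) = 0.3562
H(X,Y) = 2.5989 bits


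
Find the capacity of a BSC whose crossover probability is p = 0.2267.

For BSC with error probability p:
C = 1 - H(p) where H(p) is binary entropy
H(0.2267) = -0.2267 × log₂(0.2267) - 0.7733 × log₂(0.7733)
H(p) = 0.7722
C = 1 - 0.7722 = 0.2278 bits/use


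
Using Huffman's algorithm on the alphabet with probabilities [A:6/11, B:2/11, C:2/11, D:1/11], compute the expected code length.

Huffman tree construction:
Combine smallest probabilities repeatedly
Resulting codes:
  A: 1 (length 1)
  B: 011 (length 3)
  C: 00 (length 2)
  D: 010 (length 3)
Average length = Σ p(s) × length(s) = 1.7273 bits


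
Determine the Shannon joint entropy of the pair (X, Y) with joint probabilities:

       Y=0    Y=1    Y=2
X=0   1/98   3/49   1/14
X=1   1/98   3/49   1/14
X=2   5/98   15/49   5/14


H(X,Y) = -Σ p(x,y) log₂ p(x,y)
  p(0,0)=1/98: -0.0102 × log₂(0.0102) = 0.0675
  p(0,1)=3/49: -0.0612 × log₂(0.0612) = 0.2467
  p(0,2)=1/14: -0.0714 × log₂(0.0714) = 0.2720
  p(1,0)=1/98: -0.0102 × log₂(0.0102) = 0.0675
  p(1,1)=3/49: -0.0612 × log₂(0.0612) = 0.2467
  p(1,2)=1/14: -0.0714 × log₂(0.0714) = 0.2720
  p(2,0)=5/98: -0.0510 × log₂(0.0510) = 0.2190
  p(2,1)=15/49: -0.3061 × log₂(0.3061) = 0.5228
  p(2,2)=5/14: -0.3571 × log₂(0.3571) = 0.5305
H(X,Y) = 2.4447 bits


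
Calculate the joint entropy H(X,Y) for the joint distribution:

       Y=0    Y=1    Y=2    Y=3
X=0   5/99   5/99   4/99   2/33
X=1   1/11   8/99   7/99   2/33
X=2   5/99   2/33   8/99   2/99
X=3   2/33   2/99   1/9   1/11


H(X,Y) = -Σ p(x,y) log₂ p(x,y)
  p(0,0)=5/99: -0.0505 × log₂(0.0505) = 0.2175
  p(0,1)=5/99: -0.0505 × log₂(0.0505) = 0.2175
  p(0,2)=4/99: -0.0404 × log₂(0.0404) = 0.1870
  p(0,3)=2/33: -0.0606 × log₂(0.0606) = 0.2451
  p(1,0)=1/11: -0.0909 × log₂(0.0909) = 0.3145
  p(1,1)=8/99: -0.0808 × log₂(0.0808) = 0.2933
  p(1,2)=7/99: -0.0707 × log₂(0.0707) = 0.2702
  p(1,3)=2/33: -0.0606 × log₂(0.0606) = 0.2451
  p(2,0)=5/99: -0.0505 × log₂(0.0505) = 0.2175
  p(2,1)=2/33: -0.0606 × log₂(0.0606) = 0.2451
  p(2,2)=8/99: -0.0808 × log₂(0.0808) = 0.2933
  p(2,3)=2/99: -0.0202 × log₂(0.0202) = 0.1137
  p(3,0)=2/33: -0.0606 × log₂(0.0606) = 0.2451
  p(3,1)=2/99: -0.0202 × log₂(0.0202) = 0.1137
  p(3,2)=1/9: -0.1111 × log₂(0.1111) = 0.3522
  p(3,3)=1/11: -0.0909 × log₂(0.0909) = 0.3145
H(X,Y) = 3.8856 bits


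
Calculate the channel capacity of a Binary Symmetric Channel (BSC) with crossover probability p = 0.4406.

For BSC with error probability p:
C = 1 - H(p) where H(p) is binary entropy
H(0.4406) = -0.4406 × log₂(0.4406) - 0.5594 × log₂(0.5594)
H(p) = 0.9898
C = 1 - 0.9898 = 0.0102 bits/use


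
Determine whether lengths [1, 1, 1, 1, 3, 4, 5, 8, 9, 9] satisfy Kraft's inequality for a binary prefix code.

Kraft inequality: Σ 2^(-l_i) ≤ 1 for prefix-free code
Calculating: 2^(-1) + 2^(-1) + 2^(-1) + 2^(-1) + 2^(-3) + 2^(-4) + 2^(-5) + 2^(-8) + 2^(-9) + 2^(-9)
= 0.5 + 0.5 + 0.5 + 0.5 + 0.125 + 0.0625 + 0.03125 + 0.00390625 + 0.001953125 + 0.001953125
= 2.2266
Since 2.2266 > 1, prefix-free code does not exist


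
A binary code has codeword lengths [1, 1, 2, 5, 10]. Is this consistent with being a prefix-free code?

Kraft inequality: Σ 2^(-l_i) ≤ 1 for prefix-free code
Calculating: 2^(-1) + 2^(-1) + 2^(-2) + 2^(-5) + 2^(-10)
= 0.5 + 0.5 + 0.25 + 0.03125 + 0.0009765625
= 1.2822
Since 1.2822 > 1, prefix-free code does not exist


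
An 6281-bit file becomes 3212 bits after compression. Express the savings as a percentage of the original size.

Space savings = (1 - Compressed/Original) × 100%
= (1 - 3212/6281) × 100%
= 48.86%


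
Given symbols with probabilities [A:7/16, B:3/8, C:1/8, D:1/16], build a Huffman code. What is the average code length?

Huffman tree construction:
Combine smallest probabilities repeatedly
Resulting codes:
  A: 0 (length 1)
  B: 11 (length 2)
  C: 101 (length 3)
  D: 100 (length 3)
Average length = Σ p(s) × length(s) = 1.7500 bits


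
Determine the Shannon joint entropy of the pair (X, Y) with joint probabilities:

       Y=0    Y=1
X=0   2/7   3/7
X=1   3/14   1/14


H(X,Y) = -Σ p(x,y) log₂ p(x,y)
  p(0,0)=2/7: -0.2857 × log₂(0.2857) = 0.5164
  p(0,1)=3/7: -0.4286 × log₂(0.4286) = 0.5239
  p(1,0)=3/14: -0.2143 × log₂(0.2143) = 0.4762
  p(1,1)=1/14: -0.0714 × log₂(0.0714) = 0.2720
H(X,Y) = 1.7885 bits


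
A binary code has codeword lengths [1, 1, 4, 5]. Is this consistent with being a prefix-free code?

Kraft inequality: Σ 2^(-l_i) ≤ 1 for prefix-free code
Calculating: 2^(-1) + 2^(-1) + 2^(-4) + 2^(-5)
= 0.5 + 0.5 + 0.0625 + 0.03125
= 1.0938
Since 1.0938 > 1, prefix-free code does not exist


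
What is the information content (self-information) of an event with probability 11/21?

Information content I(x) = -log₂(p(x))
I = -log₂(11/21) = -log₂(0.5238)
I = 0.9329 bits


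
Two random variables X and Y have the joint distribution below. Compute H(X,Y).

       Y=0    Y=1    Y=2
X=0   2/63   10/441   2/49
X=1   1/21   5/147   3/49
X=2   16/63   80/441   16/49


H(X,Y) = -Σ p(x,y) log₂ p(x,y)
  p(0,0)=2/63: -0.0317 × log₂(0.0317) = 0.1580
  p(0,1)=10/441: -0.0227 × log₂(0.0227) = 0.1239
  p(0,2)=2/49: -0.0408 × log₂(0.0408) = 0.1884
  p(1,0)=1/21: -0.0476 × log₂(0.0476) = 0.2092
  p(1,1)=5/147: -0.0340 × log₂(0.0340) = 0.1659
  p(1,2)=3/49: -0.0612 × log₂(0.0612) = 0.2467
  p(2,0)=16/63: -0.2540 × log₂(0.2540) = 0.5022
  p(2,1)=80/441: -0.1814 × log₂(0.1814) = 0.4467
  p(2,2)=16/49: -0.3265 × log₂(0.3265) = 0.5273
H(X,Y) = 2.5682 bits


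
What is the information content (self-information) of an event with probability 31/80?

Information content I(x) = -log₂(p(x))
I = -log₂(31/80) = -log₂(0.3875)
I = 1.3677 bits


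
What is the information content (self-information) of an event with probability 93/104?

Information content I(x) = -log₂(p(x))
I = -log₂(93/104) = -log₂(0.8942)
I = 0.1613 bits


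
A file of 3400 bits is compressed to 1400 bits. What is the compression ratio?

Compression ratio = Original / Compressed
= 3400 / 1400 = 2.43:1


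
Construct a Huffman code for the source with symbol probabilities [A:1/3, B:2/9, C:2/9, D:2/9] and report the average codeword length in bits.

Huffman tree construction:
Combine smallest probabilities repeatedly
Resulting codes:
  A: 11 (length 2)
  B: 00 (length 2)
  C: 01 (length 2)
  D: 10 (length 2)
Average length = Σ p(s) × length(s) = 2.0000 bits


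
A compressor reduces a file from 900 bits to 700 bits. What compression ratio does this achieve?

Compression ratio = Original / Compressed
= 900 / 700 = 1.29:1


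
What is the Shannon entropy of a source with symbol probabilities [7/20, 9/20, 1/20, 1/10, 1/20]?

H(X) = -Σ p(x) log₂ p(x)
  -7/20 × log₂(7/20) = 0.5301
  -9/20 × log₂(9/20) = 0.5184
  -1/20 × log₂(1/20) = 0.2161
  -1/10 × log₂(1/10) = 0.3322
  -1/20 × log₂(1/20) = 0.2161
H(X) = 1.8129 bits


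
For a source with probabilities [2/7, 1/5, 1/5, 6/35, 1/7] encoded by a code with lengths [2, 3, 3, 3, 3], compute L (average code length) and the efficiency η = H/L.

Average length L = Σ p_i × l_i = 2.7143 bits
Entropy H = 2.2824 bits
Efficiency η = H/L × 100% = 84.09%


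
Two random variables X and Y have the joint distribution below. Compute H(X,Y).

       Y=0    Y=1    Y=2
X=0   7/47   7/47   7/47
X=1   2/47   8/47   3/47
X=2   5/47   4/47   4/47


H(X,Y) = -Σ p(x,y) log₂ p(x,y)
  p(0,0)=7/47: -0.1489 × log₂(0.1489) = 0.4092
  p(0,1)=7/47: -0.1489 × log₂(0.1489) = 0.4092
  p(0,2)=7/47: -0.1489 × log₂(0.1489) = 0.4092
  p(1,0)=2/47: -0.0426 × log₂(0.0426) = 0.1938
  p(1,1)=8/47: -0.1702 × log₂(0.1702) = 0.4348
  p(1,2)=3/47: -0.0638 × log₂(0.0638) = 0.2534
  p(2,0)=5/47: -0.1064 × log₂(0.1064) = 0.3439
  p(2,1)=4/47: -0.0851 × log₂(0.0851) = 0.3025
  p(2,2)=4/47: -0.0851 × log₂(0.0851) = 0.3025
H(X,Y) = 3.0584 bits


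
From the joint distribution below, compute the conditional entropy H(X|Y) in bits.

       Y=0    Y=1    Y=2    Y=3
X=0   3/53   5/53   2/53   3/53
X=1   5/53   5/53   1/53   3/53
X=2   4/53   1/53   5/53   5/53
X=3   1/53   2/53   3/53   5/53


H(X|Y) = Σ_y p(y) H(X|Y=y)
  p(Y=0) = 13/53, H(X|Y=0) = 1.8262
  p(Y=1) = 13/53, H(X|Y=1) = 1.7605
  p(Y=2) = 11/53, H(X|Y=2) = 1.7899
  p(Y=3) = 16/53, H(X|Y=3) = 1.9544
H(X|Y) = 0.2453×1.8262 + 0.2453×1.7605 + 0.2075×1.7899 + 0.3019×1.9544 = 1.8413 bits


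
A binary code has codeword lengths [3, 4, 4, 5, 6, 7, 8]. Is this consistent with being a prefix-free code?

Kraft inequality: Σ 2^(-l_i) ≤ 1 for prefix-free code
Calculating: 2^(-3) + 2^(-4) + 2^(-4) + 2^(-5) + 2^(-6) + 2^(-7) + 2^(-8)
= 0.125 + 0.0625 + 0.0625 + 0.03125 + 0.015625 + 0.0078125 + 0.00390625
= 0.3086
Since 0.3086 ≤ 1, prefix-free code exists


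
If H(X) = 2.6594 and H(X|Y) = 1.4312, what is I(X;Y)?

I(X;Y) = H(X) - H(X|Y)
I(X;Y) = 2.6594 - 1.4312 = 1.2282 bits


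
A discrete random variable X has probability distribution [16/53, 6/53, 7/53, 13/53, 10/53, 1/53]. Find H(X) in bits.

H(X) = -Σ p(x) log₂ p(x)
  -16/53 × log₂(16/53) = 0.5216
  -6/53 × log₂(6/53) = 0.3558
  -7/53 × log₂(7/53) = 0.3857
  -13/53 × log₂(13/53) = 0.4973
  -10/53 × log₂(10/53) = 0.4540
  -1/53 × log₂(1/53) = 0.1081
H(X) = 2.3225 bits


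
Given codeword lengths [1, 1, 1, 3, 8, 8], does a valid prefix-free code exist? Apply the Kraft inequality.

Kraft inequality: Σ 2^(-l_i) ≤ 1 for prefix-free code
Calculating: 2^(-1) + 2^(-1) + 2^(-1) + 2^(-3) + 2^(-8) + 2^(-8)
= 0.5 + 0.5 + 0.5 + 0.125 + 0.00390625 + 0.00390625
= 1.6328
Since 1.6328 > 1, prefix-free code does not exist


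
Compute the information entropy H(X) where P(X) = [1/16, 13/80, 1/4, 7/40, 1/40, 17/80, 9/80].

H(X) = -Σ p(x) log₂ p(x)
  -1/16 × log₂(1/16) = 0.2500
  -13/80 × log₂(13/80) = 0.4260
  -1/4 × log₂(1/4) = 0.5000
  -7/40 × log₂(7/40) = 0.4401
  -1/40 × log₂(1/40) = 0.1330
  -17/80 × log₂(17/80) = 0.4748
  -9/80 × log₂(9/80) = 0.3546
H(X) = 2.5785 bits


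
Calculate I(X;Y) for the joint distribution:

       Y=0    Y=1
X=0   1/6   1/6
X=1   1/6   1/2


H(X) = 0.9183, H(Y) = 0.9183, H(X,Y) = 1.7925
I(X;Y) = H(X) + H(Y) - H(X,Y) = 0.0441 bits


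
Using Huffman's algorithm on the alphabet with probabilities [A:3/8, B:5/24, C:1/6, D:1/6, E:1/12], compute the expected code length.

Huffman tree construction:
Combine smallest probabilities repeatedly
Resulting codes:
  A: 11 (length 2)
  B: 01 (length 2)
  C: 101 (length 3)
  D: 00 (length 2)
  E: 100 (length 3)
Average length = Σ p(s) × length(s) = 2.2500 bits


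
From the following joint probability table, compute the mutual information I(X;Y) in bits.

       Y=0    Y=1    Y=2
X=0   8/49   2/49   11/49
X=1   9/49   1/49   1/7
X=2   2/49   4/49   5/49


H(X) = 1.5376, H(Y) = 1.4432, H(X,Y) = 2.8832
I(X;Y) = H(X) + H(Y) - H(X,Y) = 0.0976 bits


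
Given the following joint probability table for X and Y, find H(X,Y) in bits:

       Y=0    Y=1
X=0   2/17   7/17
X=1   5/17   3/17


H(X,Y) = -Σ p(x,y) log₂ p(x,y)
  p(0,0)=2/17: -0.1176 × log₂(0.1176) = 0.3632
  p(0,1)=7/17: -0.4118 × log₂(0.4118) = 0.5271
  p(1,0)=5/17: -0.2941 × log₂(0.2941) = 0.5193
  p(1,1)=3/17: -0.1765 × log₂(0.1765) = 0.4416
H(X,Y) = 1.8512 bits


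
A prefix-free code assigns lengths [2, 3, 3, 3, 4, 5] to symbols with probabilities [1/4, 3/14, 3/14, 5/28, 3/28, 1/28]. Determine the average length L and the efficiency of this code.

Average length L = Σ p_i × l_i = 2.9286 bits
Entropy H = 2.4132 bits
Efficiency η = H/L × 100% = 82.40%


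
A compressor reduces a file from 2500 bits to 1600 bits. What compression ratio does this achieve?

Compression ratio = Original / Compressed
= 2500 / 1600 = 1.56:1


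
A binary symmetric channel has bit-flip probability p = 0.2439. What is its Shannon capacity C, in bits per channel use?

For BSC with error probability p:
C = 1 - H(p) where H(p) is binary entropy
H(0.2439) = -0.2439 × log₂(0.2439) - 0.7561 × log₂(0.7561)
H(p) = 0.8015
C = 1 - 0.8015 = 0.1985 bits/use


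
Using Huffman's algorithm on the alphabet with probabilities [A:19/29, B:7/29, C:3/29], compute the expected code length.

Huffman tree construction:
Combine smallest probabilities repeatedly
Resulting codes:
  A: 1 (length 1)
  B: 01 (length 2)
  C: 00 (length 2)
Average length = Σ p(s) × length(s) = 1.3448 bits


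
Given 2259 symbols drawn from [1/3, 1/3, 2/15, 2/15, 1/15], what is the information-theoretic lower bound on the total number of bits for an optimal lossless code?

Entropy H = 2.0923 bits/symbol
Minimum bits = H × n = 2.0923 × 2259
= 4726.44 bits


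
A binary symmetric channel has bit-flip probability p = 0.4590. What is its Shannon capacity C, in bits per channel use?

For BSC with error probability p:
C = 1 - H(p) where H(p) is binary entropy
H(0.4590) = -0.4590 × log₂(0.4590) - 0.5410 × log₂(0.5410)
H(p) = 0.9951
C = 1 - 0.9951 = 0.0049 bits/use


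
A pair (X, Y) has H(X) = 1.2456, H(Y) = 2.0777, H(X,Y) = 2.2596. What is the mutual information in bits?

I(X;Y) = H(X) + H(Y) - H(X,Y)
I(X;Y) = 1.2456 + 2.0777 - 2.2596 = 1.0637 bits


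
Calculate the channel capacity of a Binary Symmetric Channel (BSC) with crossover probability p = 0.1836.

For BSC with error probability p:
C = 1 - H(p) where H(p) is binary entropy
H(0.1836) = -0.1836 × log₂(0.1836) - 0.8164 × log₂(0.8164)
H(p) = 0.6879
C = 1 - 0.6879 = 0.3121 bits/use


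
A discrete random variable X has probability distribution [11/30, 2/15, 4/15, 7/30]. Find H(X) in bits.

H(X) = -Σ p(x) log₂ p(x)
  -11/30 × log₂(11/30) = 0.5307
  -2/15 × log₂(2/15) = 0.3876
  -4/15 × log₂(4/15) = 0.5085
  -7/30 × log₂(7/30) = 0.4899
H(X) = 1.9167 bits


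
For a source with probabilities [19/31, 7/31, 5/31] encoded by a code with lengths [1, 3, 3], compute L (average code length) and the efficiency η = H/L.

Average length L = Σ p_i × l_i = 1.7742 bits
Entropy H = 1.3422 bits
Efficiency η = H/L × 100% = 75.65%


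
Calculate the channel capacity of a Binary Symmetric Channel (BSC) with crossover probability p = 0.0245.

For BSC with error probability p:
C = 1 - H(p) where H(p) is binary entropy
H(0.0245) = -0.0245 × log₂(0.0245) - 0.9755 × log₂(0.9755)
H(p) = 0.1660
C = 1 - 0.1660 = 0.8340 bits/use


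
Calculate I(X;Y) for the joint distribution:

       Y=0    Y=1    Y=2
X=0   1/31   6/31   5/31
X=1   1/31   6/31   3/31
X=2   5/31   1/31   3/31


H(X) = 1.5746, H(Y) = 1.5409, H(X,Y) = 2.8978
I(X;Y) = H(X) + H(Y) - H(X,Y) = 0.2177 bits


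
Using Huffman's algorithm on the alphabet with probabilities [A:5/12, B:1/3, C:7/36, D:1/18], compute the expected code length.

Huffman tree construction:
Combine smallest probabilities repeatedly
Resulting codes:
  A: 0 (length 1)
  B: 11 (length 2)
  C: 101 (length 3)
  D: 100 (length 3)
Average length = Σ p(s) × length(s) = 1.8333 bits


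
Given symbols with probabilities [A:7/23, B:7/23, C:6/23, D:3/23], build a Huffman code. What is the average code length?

Huffman tree construction:
Combine smallest probabilities repeatedly
Resulting codes:
  A: 10 (length 2)
  B: 11 (length 2)
  C: 01 (length 2)
  D: 00 (length 2)
Average length = Σ p(s) × length(s) = 2.0000 bits


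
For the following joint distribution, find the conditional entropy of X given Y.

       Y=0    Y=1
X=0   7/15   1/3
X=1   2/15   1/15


H(X|Y) = Σ_y p(y) H(X|Y=y)
  p(Y=0) = 3/5, H(X|Y=0) = 0.7642
  p(Y=1) = 2/5, H(X|Y=1) = 0.6500
H(X|Y) = 0.6000×0.7642 + 0.4000×0.6500 = 0.7185 bits


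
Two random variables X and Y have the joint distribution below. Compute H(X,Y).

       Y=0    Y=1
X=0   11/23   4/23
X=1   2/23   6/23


H(X,Y) = -Σ p(x,y) log₂ p(x,y)
  p(0,0)=11/23: -0.4783 × log₂(0.4783) = 0.5089
  p(0,1)=4/23: -0.1739 × log₂(0.1739) = 0.4389
  p(1,0)=2/23: -0.0870 × log₂(0.0870) = 0.3064
  p(1,1)=6/23: -0.2609 × log₂(0.2609) = 0.5057
H(X,Y) = 1.7599 bits


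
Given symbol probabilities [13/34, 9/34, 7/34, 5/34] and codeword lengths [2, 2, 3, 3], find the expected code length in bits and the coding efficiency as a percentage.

Average length L = Σ p_i × l_i = 2.3529 bits
Entropy H = 1.9140 bits
Efficiency η = H/L × 100% = 81.35%


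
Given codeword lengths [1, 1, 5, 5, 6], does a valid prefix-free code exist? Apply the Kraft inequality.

Kraft inequality: Σ 2^(-l_i) ≤ 1 for prefix-free code
Calculating: 2^(-1) + 2^(-1) + 2^(-5) + 2^(-5) + 2^(-6)
= 0.5 + 0.5 + 0.03125 + 0.03125 + 0.015625
= 1.0781
Since 1.0781 > 1, prefix-free code does not exist


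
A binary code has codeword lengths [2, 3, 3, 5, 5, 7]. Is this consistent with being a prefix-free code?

Kraft inequality: Σ 2^(-l_i) ≤ 1 for prefix-free code
Calculating: 2^(-2) + 2^(-3) + 2^(-3) + 2^(-5) + 2^(-5) + 2^(-7)
= 0.25 + 0.125 + 0.125 + 0.03125 + 0.03125 + 0.0078125
= 0.5703
Since 0.5703 ≤ 1, prefix-free code exists


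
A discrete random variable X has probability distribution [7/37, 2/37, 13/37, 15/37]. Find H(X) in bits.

H(X) = -Σ p(x) log₂ p(x)
  -7/37 × log₂(7/37) = 0.4545
  -2/37 × log₂(2/37) = 0.2275
  -13/37 × log₂(13/37) = 0.5302
  -15/37 × log₂(15/37) = 0.5281
H(X) = 1.7402 bits


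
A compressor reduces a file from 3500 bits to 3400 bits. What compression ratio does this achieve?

Compression ratio = Original / Compressed
= 3500 / 3400 = 1.03:1


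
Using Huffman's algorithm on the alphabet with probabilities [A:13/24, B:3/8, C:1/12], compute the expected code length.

Huffman tree construction:
Combine smallest probabilities repeatedly
Resulting codes:
  A: 1 (length 1)
  B: 01 (length 2)
  C: 00 (length 2)
Average length = Σ p(s) × length(s) = 1.4583 bits


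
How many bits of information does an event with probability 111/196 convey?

Information content I(x) = -log₂(p(x))
I = -log₂(111/196) = -log₂(0.5663)
I = 0.8203 bits


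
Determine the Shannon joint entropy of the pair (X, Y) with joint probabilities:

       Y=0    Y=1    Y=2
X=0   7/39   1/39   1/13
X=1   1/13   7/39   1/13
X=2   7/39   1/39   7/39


H(X,Y) = -Σ p(x,y) log₂ p(x,y)
  p(0,0)=7/39: -0.1795 × log₂(0.1795) = 0.4448
  p(0,1)=1/39: -0.0256 × log₂(0.0256) = 0.1355
  p(0,2)=1/13: -0.0769 × log₂(0.0769) = 0.2846
  p(1,0)=1/13: -0.0769 × log₂(0.0769) = 0.2846
  p(1,1)=7/39: -0.1795 × log₂(0.1795) = 0.4448
  p(1,2)=1/13: -0.0769 × log₂(0.0769) = 0.2846
  p(2,0)=7/39: -0.1795 × log₂(0.1795) = 0.4448
  p(2,1)=1/39: -0.0256 × log₂(0.0256) = 0.1355
  p(2,2)=7/39: -0.1795 × log₂(0.1795) = 0.4448
H(X,Y) = 2.9041 bits


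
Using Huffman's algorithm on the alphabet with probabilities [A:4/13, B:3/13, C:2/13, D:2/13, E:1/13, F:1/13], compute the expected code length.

Huffman tree construction:
Combine smallest probabilities repeatedly
Resulting codes:
  A: 10 (length 2)
  B: 01 (length 2)
  C: 110 (length 3)
  D: 111 (length 3)
  E: 000 (length 3)
  F: 001 (length 3)
Average length = Σ p(s) × length(s) = 2.4615 bits


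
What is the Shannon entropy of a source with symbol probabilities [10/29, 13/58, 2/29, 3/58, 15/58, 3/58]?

H(X) = -Σ p(x) log₂ p(x)
  -10/29 × log₂(10/29) = 0.5297
  -13/58 × log₂(13/58) = 0.4836
  -2/29 × log₂(2/29) = 0.2661
  -3/58 × log₂(3/58) = 0.2210
  -15/58 × log₂(15/58) = 0.5046
  -3/58 × log₂(3/58) = 0.2210
H(X) = 2.2260 bits


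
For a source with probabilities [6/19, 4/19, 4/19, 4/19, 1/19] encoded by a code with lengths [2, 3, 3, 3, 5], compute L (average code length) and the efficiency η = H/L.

Average length L = Σ p_i × l_i = 2.7895 bits
Entropy H = 2.1685 bits
Efficiency η = H/L × 100% = 77.74%


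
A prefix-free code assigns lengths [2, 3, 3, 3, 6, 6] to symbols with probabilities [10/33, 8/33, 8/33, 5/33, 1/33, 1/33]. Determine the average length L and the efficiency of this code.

Average length L = Σ p_i × l_i = 2.8788 bits
Entropy H = 2.2314 bits
Efficiency η = H/L × 100% = 77.51%


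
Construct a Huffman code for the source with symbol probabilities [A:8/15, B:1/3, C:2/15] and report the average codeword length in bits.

Huffman tree construction:
Combine smallest probabilities repeatedly
Resulting codes:
  A: 1 (length 1)
  B: 01 (length 2)
  C: 00 (length 2)
Average length = Σ p(s) × length(s) = 1.4667 bits


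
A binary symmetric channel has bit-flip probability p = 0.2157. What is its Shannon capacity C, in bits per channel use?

For BSC with error probability p:
C = 1 - H(p) where H(p) is binary entropy
H(0.2157) = -0.2157 × log₂(0.2157) - 0.7843 × log₂(0.7843)
H(p) = 0.7522
C = 1 - 0.7522 = 0.2478 bits/use


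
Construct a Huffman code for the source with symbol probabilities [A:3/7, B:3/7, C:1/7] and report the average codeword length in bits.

Huffman tree construction:
Combine smallest probabilities repeatedly
Resulting codes:
  A: 11 (length 2)
  B: 0 (length 1)
  C: 10 (length 2)
Average length = Σ p(s) × length(s) = 1.5714 bits


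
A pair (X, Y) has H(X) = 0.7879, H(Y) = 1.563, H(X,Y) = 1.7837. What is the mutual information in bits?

I(X;Y) = H(X) + H(Y) - H(X,Y)
I(X;Y) = 0.7879 + 1.563 - 1.7837 = 0.5672 bits


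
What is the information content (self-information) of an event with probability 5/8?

Information content I(x) = -log₂(p(x))
I = -log₂(5/8) = -log₂(0.6250)
I = 0.6781 bits


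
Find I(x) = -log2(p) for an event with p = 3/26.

Information content I(x) = -log₂(p(x))
I = -log₂(3/26) = -log₂(0.1154)
I = 3.1155 bits


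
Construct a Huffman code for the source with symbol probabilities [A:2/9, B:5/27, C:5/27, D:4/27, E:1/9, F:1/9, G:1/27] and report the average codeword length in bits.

Huffman tree construction:
Combine smallest probabilities repeatedly
Resulting codes:
  A: 01 (length 2)
  B: 111 (length 3)
  C: 00 (length 2)
  D: 101 (length 3)
  E: 1101 (length 4)
  F: 100 (length 3)
  G: 1100 (length 4)
Average length = Σ p(s) × length(s) = 2.7407 bits


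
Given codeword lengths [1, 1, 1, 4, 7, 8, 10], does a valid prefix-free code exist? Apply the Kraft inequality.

Kraft inequality: Σ 2^(-l_i) ≤ 1 for prefix-free code
Calculating: 2^(-1) + 2^(-1) + 2^(-1) + 2^(-4) + 2^(-7) + 2^(-8) + 2^(-10)
= 0.5 + 0.5 + 0.5 + 0.0625 + 0.0078125 + 0.00390625 + 0.0009765625
= 1.5752
Since 1.5752 > 1, prefix-free code does not exist


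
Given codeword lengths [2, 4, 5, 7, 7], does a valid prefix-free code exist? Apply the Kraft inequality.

Kraft inequality: Σ 2^(-l_i) ≤ 1 for prefix-free code
Calculating: 2^(-2) + 2^(-4) + 2^(-5) + 2^(-7) + 2^(-7)
= 0.25 + 0.0625 + 0.03125 + 0.0078125 + 0.0078125
= 0.3594
Since 0.3594 ≤ 1, prefix-free code exists


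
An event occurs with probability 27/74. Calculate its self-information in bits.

Information content I(x) = -log₂(p(x))
I = -log₂(27/74) = -log₂(0.3649)
I = 1.4546 bits


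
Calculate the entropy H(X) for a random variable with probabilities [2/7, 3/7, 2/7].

H(X) = -Σ p(x) log₂ p(x)
  -2/7 × log₂(2/7) = 0.5164
  -3/7 × log₂(3/7) = 0.5239
  -2/7 × log₂(2/7) = 0.5164
H(X) = 1.5567 bits


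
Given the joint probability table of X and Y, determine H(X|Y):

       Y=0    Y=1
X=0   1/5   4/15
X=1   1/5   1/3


H(X|Y) = Σ_y p(y) H(X|Y=y)
  p(Y=0) = 2/5, H(X|Y=0) = 1.0000
  p(Y=1) = 3/5, H(X|Y=1) = 0.9911
H(X|Y) = 0.4000×1.0000 + 0.6000×0.9911 = 0.9946 bits


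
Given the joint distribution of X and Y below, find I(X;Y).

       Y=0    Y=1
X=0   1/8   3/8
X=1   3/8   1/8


H(X) = 1.0000, H(Y) = 1.0000, H(X,Y) = 1.8113
I(X;Y) = H(X) + H(Y) - H(X,Y) = 0.1887 bits


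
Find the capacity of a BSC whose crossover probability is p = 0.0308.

For BSC with error probability p:
C = 1 - H(p) where H(p) is binary entropy
H(0.0308) = -0.0308 × log₂(0.0308) - 0.9692 × log₂(0.9692)
H(p) = 0.1984
C = 1 - 0.1984 = 0.8016 bits/use


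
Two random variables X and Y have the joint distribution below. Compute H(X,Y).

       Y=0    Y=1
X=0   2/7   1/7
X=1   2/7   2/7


H(X,Y) = -Σ p(x,y) log₂ p(x,y)
  p(0,0)=2/7: -0.2857 × log₂(0.2857) = 0.5164
  p(0,1)=1/7: -0.1429 × log₂(0.1429) = 0.4011
  p(1,0)=2/7: -0.2857 × log₂(0.2857) = 0.5164
  p(1,1)=2/7: -0.2857 × log₂(0.2857) = 0.5164
H(X,Y) = 1.9502 bits


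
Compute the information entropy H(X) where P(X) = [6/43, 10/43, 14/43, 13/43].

H(X) = -Σ p(x) log₂ p(x)
  -6/43 × log₂(6/43) = 0.3965
  -10/43 × log₂(10/43) = 0.4894
  -14/43 × log₂(14/43) = 0.5271
  -13/43 × log₂(13/43) = 0.5218
H(X) = 1.9347 bits


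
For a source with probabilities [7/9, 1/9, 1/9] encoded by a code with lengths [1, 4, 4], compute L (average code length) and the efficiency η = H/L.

Average length L = Σ p_i × l_i = 1.6667 bits
Entropy H = 0.9864 bits
Efficiency η = H/L × 100% = 59.19%
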